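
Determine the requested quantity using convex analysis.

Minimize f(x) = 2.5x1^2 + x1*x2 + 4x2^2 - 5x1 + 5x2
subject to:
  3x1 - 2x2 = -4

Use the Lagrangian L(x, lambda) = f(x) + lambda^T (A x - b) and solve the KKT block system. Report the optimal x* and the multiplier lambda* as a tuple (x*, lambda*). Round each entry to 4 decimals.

Form the Lagrangian:
  L(x, lambda) = (1/2) x^T Q x + c^T x + lambda^T (A x - b)
Stationarity (grad_x L = 0): Q x + c + A^T lambda = 0.
Primal feasibility: A x = b.

This gives the KKT block system:
  [ Q   A^T ] [ x     ]   [-c ]
  [ A    0  ] [ lambda ] = [ b ]

Solving the linear system:
  x*      = (-1.0962, 0.3558)
  lambda* = (3.375)
  f(x*)   = 10.3798

x* = (-1.0962, 0.3558), lambda* = (3.375)


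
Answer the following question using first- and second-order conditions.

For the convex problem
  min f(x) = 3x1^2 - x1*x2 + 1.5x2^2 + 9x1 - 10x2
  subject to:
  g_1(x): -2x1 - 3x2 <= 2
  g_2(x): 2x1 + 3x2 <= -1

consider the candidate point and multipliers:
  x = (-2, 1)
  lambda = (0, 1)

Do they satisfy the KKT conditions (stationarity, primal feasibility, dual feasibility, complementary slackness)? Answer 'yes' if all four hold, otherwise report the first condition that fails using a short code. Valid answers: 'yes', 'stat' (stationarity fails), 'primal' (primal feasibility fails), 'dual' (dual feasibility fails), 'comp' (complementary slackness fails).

Gradient of f: grad f(x) = Q x + c = (-4, -5)
Constraint values g_i(x) = a_i^T x - b_i:
  g_1((-2, 1)) = -1
  g_2((-2, 1)) = 0
Stationarity residual: grad f(x) + sum_i lambda_i a_i = (-2, -2)
  -> stationarity FAILS
Primal feasibility (all g_i <= 0): OK
Dual feasibility (all lambda_i >= 0): OK
Complementary slackness (lambda_i * g_i(x) = 0 for all i): OK

Verdict: the first failing condition is stationarity -> stat.

stat


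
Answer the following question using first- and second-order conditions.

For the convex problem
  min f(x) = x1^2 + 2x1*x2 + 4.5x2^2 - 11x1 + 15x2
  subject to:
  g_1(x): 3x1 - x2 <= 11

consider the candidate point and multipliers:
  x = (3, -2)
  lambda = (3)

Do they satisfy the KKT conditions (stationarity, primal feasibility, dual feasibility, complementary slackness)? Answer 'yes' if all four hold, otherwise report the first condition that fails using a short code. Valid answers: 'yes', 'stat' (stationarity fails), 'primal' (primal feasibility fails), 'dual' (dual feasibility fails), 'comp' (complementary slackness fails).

Gradient of f: grad f(x) = Q x + c = (-9, 3)
Constraint values g_i(x) = a_i^T x - b_i:
  g_1((3, -2)) = 0
Stationarity residual: grad f(x) + sum_i lambda_i a_i = (0, 0)
  -> stationarity OK
Primal feasibility (all g_i <= 0): OK
Dual feasibility (all lambda_i >= 0): OK
Complementary slackness (lambda_i * g_i(x) = 0 for all i): OK

Verdict: yes, KKT holds.

yes


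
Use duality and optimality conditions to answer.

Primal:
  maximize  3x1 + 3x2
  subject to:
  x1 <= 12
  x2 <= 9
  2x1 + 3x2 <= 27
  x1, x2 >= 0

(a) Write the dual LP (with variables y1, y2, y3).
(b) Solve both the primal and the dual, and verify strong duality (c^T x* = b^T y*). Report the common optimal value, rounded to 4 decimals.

The standard primal-dual pair for 'max c^T x s.t. A x <= b, x >= 0' is:
  Dual:  min b^T y  s.t.  A^T y >= c,  y >= 0.

So the dual LP is:
  minimize  12y1 + 9y2 + 27y3
  subject to:
    y1 + 2y3 >= 3
    y2 + 3y3 >= 3
    y1, y2, y3 >= 0

Solving the primal: x* = (12, 1).
  primal value c^T x* = 39.
Solving the dual: y* = (1, 0, 1).
  dual value b^T y* = 39.
Strong duality: c^T x* = b^T y*. Confirmed.

39


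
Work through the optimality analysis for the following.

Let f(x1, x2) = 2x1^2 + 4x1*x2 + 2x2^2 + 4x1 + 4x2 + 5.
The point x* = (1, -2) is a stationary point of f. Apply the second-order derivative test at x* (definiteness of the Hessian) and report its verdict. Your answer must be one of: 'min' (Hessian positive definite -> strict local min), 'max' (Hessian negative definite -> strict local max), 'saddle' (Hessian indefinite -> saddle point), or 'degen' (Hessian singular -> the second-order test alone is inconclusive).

Compute the Hessian H = grad^2 f:
  H = [[4, 4], [4, 4]]
Verify stationarity: grad f(x*) = H x* + g = (0, 0).
Eigenvalues of H: 0, 8.
H has a zero eigenvalue (singular; positive semidefinite but not definite), so H is neither positive definite, negative definite, nor indefinite. The second-order test alone is inconclusive -> degen.
(Indeed, f is constant along the null direction of H through x*, so x* is not a strict local extremum.)

degen


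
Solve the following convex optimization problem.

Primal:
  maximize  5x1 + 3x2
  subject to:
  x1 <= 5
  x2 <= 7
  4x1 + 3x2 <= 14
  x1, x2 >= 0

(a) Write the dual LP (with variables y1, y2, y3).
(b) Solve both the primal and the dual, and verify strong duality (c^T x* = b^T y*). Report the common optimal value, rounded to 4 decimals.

The standard primal-dual pair for 'max c^T x s.t. A x <= b, x >= 0' is:
  Dual:  min b^T y  s.t.  A^T y >= c,  y >= 0.

So the dual LP is:
  minimize  5y1 + 7y2 + 14y3
  subject to:
    y1 + 4y3 >= 5
    y2 + 3y3 >= 3
    y1, y2, y3 >= 0

Solving the primal: x* = (3.5, 0).
  primal value c^T x* = 17.5.
Solving the dual: y* = (0, 0, 1.25).
  dual value b^T y* = 17.5.
Strong duality: c^T x* = b^T y*. Confirmed.

17.5


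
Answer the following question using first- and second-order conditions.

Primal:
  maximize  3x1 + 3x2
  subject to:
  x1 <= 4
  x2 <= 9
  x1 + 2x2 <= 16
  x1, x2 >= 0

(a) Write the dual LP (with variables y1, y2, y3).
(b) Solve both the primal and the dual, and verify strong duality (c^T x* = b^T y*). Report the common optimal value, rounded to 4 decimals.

The standard primal-dual pair for 'max c^T x s.t. A x <= b, x >= 0' is:
  Dual:  min b^T y  s.t.  A^T y >= c,  y >= 0.

So the dual LP is:
  minimize  4y1 + 9y2 + 16y3
  subject to:
    y1 + y3 >= 3
    y2 + 2y3 >= 3
    y1, y2, y3 >= 0

Solving the primal: x* = (4, 6).
  primal value c^T x* = 30.
Solving the dual: y* = (1.5, 0, 1.5).
  dual value b^T y* = 30.
Strong duality: c^T x* = b^T y*. Confirmed.

30


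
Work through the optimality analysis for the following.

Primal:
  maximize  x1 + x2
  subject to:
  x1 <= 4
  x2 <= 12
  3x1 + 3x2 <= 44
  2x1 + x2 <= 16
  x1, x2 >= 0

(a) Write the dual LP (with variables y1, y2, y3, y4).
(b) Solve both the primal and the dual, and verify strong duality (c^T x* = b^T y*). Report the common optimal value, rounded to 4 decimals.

The standard primal-dual pair for 'max c^T x s.t. A x <= b, x >= 0' is:
  Dual:  min b^T y  s.t.  A^T y >= c,  y >= 0.

So the dual LP is:
  minimize  4y1 + 12y2 + 44y3 + 16y4
  subject to:
    y1 + 3y3 + 2y4 >= 1
    y2 + 3y3 + y4 >= 1
    y1, y2, y3, y4 >= 0

Solving the primal: x* = (2, 12).
  primal value c^T x* = 14.
Solving the dual: y* = (0, 0.5, 0, 0.5).
  dual value b^T y* = 14.
Strong duality: c^T x* = b^T y*. Confirmed.

14


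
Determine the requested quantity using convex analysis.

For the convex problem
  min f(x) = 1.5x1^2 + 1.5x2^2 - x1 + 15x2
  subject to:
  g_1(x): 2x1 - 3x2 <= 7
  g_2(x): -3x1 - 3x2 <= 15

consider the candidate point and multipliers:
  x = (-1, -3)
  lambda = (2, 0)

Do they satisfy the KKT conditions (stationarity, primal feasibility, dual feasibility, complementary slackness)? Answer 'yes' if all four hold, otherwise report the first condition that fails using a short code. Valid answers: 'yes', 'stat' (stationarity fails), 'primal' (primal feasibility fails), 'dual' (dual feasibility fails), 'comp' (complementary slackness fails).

Gradient of f: grad f(x) = Q x + c = (-4, 6)
Constraint values g_i(x) = a_i^T x - b_i:
  g_1((-1, -3)) = 0
  g_2((-1, -3)) = -3
Stationarity residual: grad f(x) + sum_i lambda_i a_i = (0, 0)
  -> stationarity OK
Primal feasibility (all g_i <= 0): OK
Dual feasibility (all lambda_i >= 0): OK
Complementary slackness (lambda_i * g_i(x) = 0 for all i): OK

Verdict: yes, KKT holds.

yes


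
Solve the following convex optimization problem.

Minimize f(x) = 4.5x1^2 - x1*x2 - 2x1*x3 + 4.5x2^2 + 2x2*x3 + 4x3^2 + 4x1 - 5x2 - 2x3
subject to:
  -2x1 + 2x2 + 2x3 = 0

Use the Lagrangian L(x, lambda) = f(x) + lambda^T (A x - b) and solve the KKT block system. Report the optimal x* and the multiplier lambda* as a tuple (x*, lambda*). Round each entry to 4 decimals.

Form the Lagrangian:
  L(x, lambda) = (1/2) x^T Q x + c^T x + lambda^T (A x - b)
Stationarity (grad_x L = 0): Q x + c + A^T lambda = 0.
Primal feasibility: A x = b.

This gives the KKT block system:
  [ Q   A^T ] [ x     ]   [-c ]
  [ A    0  ] [ lambda ] = [ b ]

Solving the linear system:
  x*      = (-0.0764, 0.2014, -0.2778)
  lambda* = (1.8333)
  f(x*)   = -0.3785

x* = (-0.0764, 0.2014, -0.2778), lambda* = (1.8333)


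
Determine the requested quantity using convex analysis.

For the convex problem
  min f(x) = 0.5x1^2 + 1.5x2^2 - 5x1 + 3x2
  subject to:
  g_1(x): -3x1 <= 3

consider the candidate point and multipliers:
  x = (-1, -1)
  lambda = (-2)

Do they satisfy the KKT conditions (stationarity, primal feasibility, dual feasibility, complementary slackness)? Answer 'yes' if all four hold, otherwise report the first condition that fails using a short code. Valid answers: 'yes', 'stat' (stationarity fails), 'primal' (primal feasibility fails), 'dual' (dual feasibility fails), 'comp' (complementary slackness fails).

Gradient of f: grad f(x) = Q x + c = (-6, 0)
Constraint values g_i(x) = a_i^T x - b_i:
  g_1((-1, -1)) = 0
Stationarity residual: grad f(x) + sum_i lambda_i a_i = (0, 0)
  -> stationarity OK
Primal feasibility (all g_i <= 0): OK
Dual feasibility (all lambda_i >= 0): FAILS
Complementary slackness (lambda_i * g_i(x) = 0 for all i): OK

Verdict: the first failing condition is dual_feasibility -> dual.

dual


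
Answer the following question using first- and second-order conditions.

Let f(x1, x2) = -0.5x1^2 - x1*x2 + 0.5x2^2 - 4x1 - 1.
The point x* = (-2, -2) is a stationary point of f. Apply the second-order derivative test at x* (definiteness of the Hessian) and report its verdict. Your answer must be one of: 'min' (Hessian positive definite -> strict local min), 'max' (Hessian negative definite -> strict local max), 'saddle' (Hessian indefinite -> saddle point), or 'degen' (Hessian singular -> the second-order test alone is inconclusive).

Compute the Hessian H = grad^2 f:
  H = [[-1, -1], [-1, 1]]
Verify stationarity: grad f(x*) = H x* + g = (0, 0).
Eigenvalues of H: -1.4142, 1.4142.
Eigenvalues have mixed signs, so H is indefinite -> x* is a saddle point.

saddle


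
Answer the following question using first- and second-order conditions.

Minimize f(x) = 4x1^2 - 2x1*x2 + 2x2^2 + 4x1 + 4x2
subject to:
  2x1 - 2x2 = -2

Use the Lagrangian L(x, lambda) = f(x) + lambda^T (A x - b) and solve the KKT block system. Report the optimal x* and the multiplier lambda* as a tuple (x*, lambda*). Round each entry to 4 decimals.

Form the Lagrangian:
  L(x, lambda) = (1/2) x^T Q x + c^T x + lambda^T (A x - b)
Stationarity (grad_x L = 0): Q x + c + A^T lambda = 0.
Primal feasibility: A x = b.

This gives the KKT block system:
  [ Q   A^T ] [ x     ]   [-c ]
  [ A    0  ] [ lambda ] = [ b ]

Solving the linear system:
  x*      = (-1.25, -0.25)
  lambda* = (2.75)
  f(x*)   = -0.25

x* = (-1.25, -0.25), lambda* = (2.75)


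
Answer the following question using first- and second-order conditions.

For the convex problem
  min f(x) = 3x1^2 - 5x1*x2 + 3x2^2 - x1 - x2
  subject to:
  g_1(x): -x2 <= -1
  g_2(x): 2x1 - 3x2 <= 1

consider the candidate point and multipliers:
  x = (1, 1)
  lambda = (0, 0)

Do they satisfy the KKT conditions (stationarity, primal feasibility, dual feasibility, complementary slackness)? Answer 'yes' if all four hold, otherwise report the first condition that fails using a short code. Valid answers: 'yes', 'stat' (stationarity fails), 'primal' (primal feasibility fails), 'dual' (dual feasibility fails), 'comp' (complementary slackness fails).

Gradient of f: grad f(x) = Q x + c = (0, 0)
Constraint values g_i(x) = a_i^T x - b_i:
  g_1((1, 1)) = 0
  g_2((1, 1)) = -2
Stationarity residual: grad f(x) + sum_i lambda_i a_i = (0, 0)
  -> stationarity OK
Primal feasibility (all g_i <= 0): OK
Dual feasibility (all lambda_i >= 0): OK
Complementary slackness (lambda_i * g_i(x) = 0 for all i): OK

Verdict: yes, KKT holds.

yes


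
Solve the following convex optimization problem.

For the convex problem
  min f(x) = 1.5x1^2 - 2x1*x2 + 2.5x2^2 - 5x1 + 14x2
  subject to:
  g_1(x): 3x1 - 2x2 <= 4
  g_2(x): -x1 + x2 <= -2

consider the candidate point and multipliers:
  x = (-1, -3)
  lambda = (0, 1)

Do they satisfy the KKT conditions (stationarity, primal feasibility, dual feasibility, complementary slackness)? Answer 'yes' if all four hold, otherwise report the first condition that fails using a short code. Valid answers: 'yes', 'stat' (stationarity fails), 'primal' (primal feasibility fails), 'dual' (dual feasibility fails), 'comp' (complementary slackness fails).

Gradient of f: grad f(x) = Q x + c = (-2, 1)
Constraint values g_i(x) = a_i^T x - b_i:
  g_1((-1, -3)) = -1
  g_2((-1, -3)) = 0
Stationarity residual: grad f(x) + sum_i lambda_i a_i = (-3, 2)
  -> stationarity FAILS
Primal feasibility (all g_i <= 0): OK
Dual feasibility (all lambda_i >= 0): OK
Complementary slackness (lambda_i * g_i(x) = 0 for all i): OK

Verdict: the first failing condition is stationarity -> stat.

stat


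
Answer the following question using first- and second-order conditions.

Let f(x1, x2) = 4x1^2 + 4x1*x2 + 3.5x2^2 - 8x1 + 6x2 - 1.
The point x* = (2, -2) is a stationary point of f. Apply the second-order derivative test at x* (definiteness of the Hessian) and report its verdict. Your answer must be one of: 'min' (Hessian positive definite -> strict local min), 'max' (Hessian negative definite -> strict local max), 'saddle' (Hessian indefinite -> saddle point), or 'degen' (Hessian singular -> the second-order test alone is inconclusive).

Compute the Hessian H = grad^2 f:
  H = [[8, 4], [4, 7]]
Verify stationarity: grad f(x*) = H x* + g = (0, 0).
Eigenvalues of H: 3.4689, 11.5311.
Both eigenvalues > 0, so H is positive definite -> x* is a strict local min.

min


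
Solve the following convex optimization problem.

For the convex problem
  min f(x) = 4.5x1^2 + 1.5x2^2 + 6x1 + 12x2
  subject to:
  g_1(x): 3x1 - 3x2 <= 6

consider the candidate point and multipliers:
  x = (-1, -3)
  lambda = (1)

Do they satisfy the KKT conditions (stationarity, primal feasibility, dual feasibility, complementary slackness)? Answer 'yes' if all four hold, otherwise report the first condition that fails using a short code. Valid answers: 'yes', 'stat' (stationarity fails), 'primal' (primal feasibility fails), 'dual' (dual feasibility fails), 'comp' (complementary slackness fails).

Gradient of f: grad f(x) = Q x + c = (-3, 3)
Constraint values g_i(x) = a_i^T x - b_i:
  g_1((-1, -3)) = 0
Stationarity residual: grad f(x) + sum_i lambda_i a_i = (0, 0)
  -> stationarity OK
Primal feasibility (all g_i <= 0): OK
Dual feasibility (all lambda_i >= 0): OK
Complementary slackness (lambda_i * g_i(x) = 0 for all i): OK

Verdict: yes, KKT holds.

yes


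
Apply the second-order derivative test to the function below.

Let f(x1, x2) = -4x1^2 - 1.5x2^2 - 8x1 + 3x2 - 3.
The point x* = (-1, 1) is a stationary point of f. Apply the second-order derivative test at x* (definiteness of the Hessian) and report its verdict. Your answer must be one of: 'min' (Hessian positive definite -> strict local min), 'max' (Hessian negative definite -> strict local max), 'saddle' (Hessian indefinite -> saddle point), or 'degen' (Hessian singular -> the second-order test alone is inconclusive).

Compute the Hessian H = grad^2 f:
  H = [[-8, 0], [0, -3]]
Verify stationarity: grad f(x*) = H x* + g = (0, 0).
Eigenvalues of H: -8, -3.
Both eigenvalues < 0, so H is negative definite -> x* is a strict local max.

max


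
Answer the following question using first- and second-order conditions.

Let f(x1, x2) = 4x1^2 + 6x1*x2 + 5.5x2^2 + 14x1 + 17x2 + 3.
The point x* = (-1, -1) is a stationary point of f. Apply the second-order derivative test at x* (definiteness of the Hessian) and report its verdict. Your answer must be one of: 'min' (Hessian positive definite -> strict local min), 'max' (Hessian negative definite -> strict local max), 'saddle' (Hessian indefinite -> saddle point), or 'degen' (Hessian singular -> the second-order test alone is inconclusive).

Compute the Hessian H = grad^2 f:
  H = [[8, 6], [6, 11]]
Verify stationarity: grad f(x*) = H x* + g = (0, 0).
Eigenvalues of H: 3.3153, 15.6847.
Both eigenvalues > 0, so H is positive definite -> x* is a strict local min.

min


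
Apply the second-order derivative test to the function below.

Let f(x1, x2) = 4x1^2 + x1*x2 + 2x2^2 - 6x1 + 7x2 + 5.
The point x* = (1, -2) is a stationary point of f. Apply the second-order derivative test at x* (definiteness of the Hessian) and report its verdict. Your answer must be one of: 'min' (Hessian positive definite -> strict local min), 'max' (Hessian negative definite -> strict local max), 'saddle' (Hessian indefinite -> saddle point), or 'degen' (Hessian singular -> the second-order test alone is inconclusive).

Compute the Hessian H = grad^2 f:
  H = [[8, 1], [1, 4]]
Verify stationarity: grad f(x*) = H x* + g = (0, 0).
Eigenvalues of H: 3.7639, 8.2361.
Both eigenvalues > 0, so H is positive definite -> x* is a strict local min.

min


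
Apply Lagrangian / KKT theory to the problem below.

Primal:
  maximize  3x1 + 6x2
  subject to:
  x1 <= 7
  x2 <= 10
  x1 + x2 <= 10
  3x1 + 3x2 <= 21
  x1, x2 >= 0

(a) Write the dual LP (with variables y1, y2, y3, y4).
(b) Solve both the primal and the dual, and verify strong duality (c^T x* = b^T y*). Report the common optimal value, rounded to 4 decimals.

The standard primal-dual pair for 'max c^T x s.t. A x <= b, x >= 0' is:
  Dual:  min b^T y  s.t.  A^T y >= c,  y >= 0.

So the dual LP is:
  minimize  7y1 + 10y2 + 10y3 + 21y4
  subject to:
    y1 + y3 + 3y4 >= 3
    y2 + y3 + 3y4 >= 6
    y1, y2, y3, y4 >= 0

Solving the primal: x* = (0, 7).
  primal value c^T x* = 42.
Solving the dual: y* = (0, 0, 0, 2).
  dual value b^T y* = 42.
Strong duality: c^T x* = b^T y*. Confirmed.

42


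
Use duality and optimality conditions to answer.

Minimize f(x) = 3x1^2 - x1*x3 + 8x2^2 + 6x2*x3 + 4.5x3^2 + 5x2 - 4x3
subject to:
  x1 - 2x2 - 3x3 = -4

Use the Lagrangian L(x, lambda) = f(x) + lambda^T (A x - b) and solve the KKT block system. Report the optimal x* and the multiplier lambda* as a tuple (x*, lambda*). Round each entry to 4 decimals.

Form the Lagrangian:
  L(x, lambda) = (1/2) x^T Q x + c^T x + lambda^T (A x - b)
Stationarity (grad_x L = 0): Q x + c + A^T lambda = 0.
Primal feasibility: A x = b.

This gives the KKT block system:
  [ Q   A^T ] [ x     ]   [-c ]
  [ A    0  ] [ lambda ] = [ b ]

Solving the linear system:
  x*      = (-0.1441, -0.6309, 1.7059)
  lambda* = (2.5706)
  f(x*)   = 0.1522

x* = (-0.1441, -0.6309, 1.7059), lambda* = (2.5706)


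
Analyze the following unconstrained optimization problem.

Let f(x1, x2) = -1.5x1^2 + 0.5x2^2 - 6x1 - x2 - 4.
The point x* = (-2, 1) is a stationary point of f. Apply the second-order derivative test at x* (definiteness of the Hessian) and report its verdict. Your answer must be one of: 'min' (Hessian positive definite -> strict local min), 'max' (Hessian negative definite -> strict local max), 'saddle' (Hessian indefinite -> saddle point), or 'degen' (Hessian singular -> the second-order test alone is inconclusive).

Compute the Hessian H = grad^2 f:
  H = [[-3, 0], [0, 1]]
Verify stationarity: grad f(x*) = H x* + g = (0, 0).
Eigenvalues of H: -3, 1.
Eigenvalues have mixed signs, so H is indefinite -> x* is a saddle point.

saddle


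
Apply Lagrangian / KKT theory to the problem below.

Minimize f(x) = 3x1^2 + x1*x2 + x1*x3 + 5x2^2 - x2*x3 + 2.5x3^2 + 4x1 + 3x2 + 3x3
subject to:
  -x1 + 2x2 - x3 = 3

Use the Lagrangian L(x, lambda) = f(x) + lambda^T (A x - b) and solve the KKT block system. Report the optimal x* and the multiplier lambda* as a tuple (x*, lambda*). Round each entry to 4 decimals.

Form the Lagrangian:
  L(x, lambda) = (1/2) x^T Q x + c^T x + lambda^T (A x - b)
Stationarity (grad_x L = 0): Q x + c + A^T lambda = 0.
Primal feasibility: A x = b.

This gives the KKT block system:
  [ Q   A^T ] [ x     ]   [-c ]
  [ A    0  ] [ lambda ] = [ b ]

Solving the linear system:
  x*      = (-1.1616, 0.4242, -0.9899)
  lambda* = (-3.5354)
  f(x*)   = 2.1313

x* = (-1.1616, 0.4242, -0.9899), lambda* = (-3.5354)


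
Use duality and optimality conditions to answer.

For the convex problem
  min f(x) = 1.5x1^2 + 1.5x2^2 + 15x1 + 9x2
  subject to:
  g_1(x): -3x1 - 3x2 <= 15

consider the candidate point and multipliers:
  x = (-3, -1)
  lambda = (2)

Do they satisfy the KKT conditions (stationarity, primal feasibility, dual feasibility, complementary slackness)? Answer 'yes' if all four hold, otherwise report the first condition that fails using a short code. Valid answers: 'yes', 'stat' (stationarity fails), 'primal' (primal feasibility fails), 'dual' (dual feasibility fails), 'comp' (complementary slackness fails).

Gradient of f: grad f(x) = Q x + c = (6, 6)
Constraint values g_i(x) = a_i^T x - b_i:
  g_1((-3, -1)) = -3
Stationarity residual: grad f(x) + sum_i lambda_i a_i = (0, 0)
  -> stationarity OK
Primal feasibility (all g_i <= 0): OK
Dual feasibility (all lambda_i >= 0): OK
Complementary slackness (lambda_i * g_i(x) = 0 for all i): FAILS

Verdict: the first failing condition is complementary_slackness -> comp.

comp


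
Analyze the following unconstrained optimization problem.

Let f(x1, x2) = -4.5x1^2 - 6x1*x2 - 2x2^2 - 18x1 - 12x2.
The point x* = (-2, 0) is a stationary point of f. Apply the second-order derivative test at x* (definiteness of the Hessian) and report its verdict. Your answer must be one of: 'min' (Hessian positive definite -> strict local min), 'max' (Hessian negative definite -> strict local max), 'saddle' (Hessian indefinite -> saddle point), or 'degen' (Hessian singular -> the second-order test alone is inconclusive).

Compute the Hessian H = grad^2 f:
  H = [[-9, -6], [-6, -4]]
Verify stationarity: grad f(x*) = H x* + g = (0, 0).
Eigenvalues of H: -13, 0.
H has a zero eigenvalue (singular; negative semidefinite but not definite), so H is neither positive definite, negative definite, nor indefinite. The second-order test alone is inconclusive -> degen.
(Indeed, f is constant along the null direction of H through x*, so x* is not a strict local extremum.)

degen


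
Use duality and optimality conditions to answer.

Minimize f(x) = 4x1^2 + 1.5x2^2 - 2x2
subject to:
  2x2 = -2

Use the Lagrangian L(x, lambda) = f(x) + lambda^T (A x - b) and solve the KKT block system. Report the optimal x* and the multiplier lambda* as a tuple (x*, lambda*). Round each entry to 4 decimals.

Form the Lagrangian:
  L(x, lambda) = (1/2) x^T Q x + c^T x + lambda^T (A x - b)
Stationarity (grad_x L = 0): Q x + c + A^T lambda = 0.
Primal feasibility: A x = b.

This gives the KKT block system:
  [ Q   A^T ] [ x     ]   [-c ]
  [ A    0  ] [ lambda ] = [ b ]

Solving the linear system:
  x*      = (0, -1)
  lambda* = (2.5)
  f(x*)   = 3.5

x* = (0, -1), lambda* = (2.5)


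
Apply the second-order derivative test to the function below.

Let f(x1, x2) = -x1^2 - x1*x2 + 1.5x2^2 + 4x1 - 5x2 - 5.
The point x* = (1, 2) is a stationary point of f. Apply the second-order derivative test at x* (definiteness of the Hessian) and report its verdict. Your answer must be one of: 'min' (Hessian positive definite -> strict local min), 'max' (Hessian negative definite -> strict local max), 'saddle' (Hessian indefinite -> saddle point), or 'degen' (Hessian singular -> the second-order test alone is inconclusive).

Compute the Hessian H = grad^2 f:
  H = [[-2, -1], [-1, 3]]
Verify stationarity: grad f(x*) = H x* + g = (0, 0).
Eigenvalues of H: -2.1926, 3.1926.
Eigenvalues have mixed signs, so H is indefinite -> x* is a saddle point.

saddle


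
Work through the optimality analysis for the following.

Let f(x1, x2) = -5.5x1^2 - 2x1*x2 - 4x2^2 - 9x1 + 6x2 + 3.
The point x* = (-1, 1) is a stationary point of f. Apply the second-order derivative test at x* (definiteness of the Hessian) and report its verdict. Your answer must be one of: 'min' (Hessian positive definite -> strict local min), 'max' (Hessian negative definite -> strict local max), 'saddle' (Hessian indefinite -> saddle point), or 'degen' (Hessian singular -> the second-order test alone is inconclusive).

Compute the Hessian H = grad^2 f:
  H = [[-11, -2], [-2, -8]]
Verify stationarity: grad f(x*) = H x* + g = (0, 0).
Eigenvalues of H: -12, -7.
Both eigenvalues < 0, so H is negative definite -> x* is a strict local max.

max


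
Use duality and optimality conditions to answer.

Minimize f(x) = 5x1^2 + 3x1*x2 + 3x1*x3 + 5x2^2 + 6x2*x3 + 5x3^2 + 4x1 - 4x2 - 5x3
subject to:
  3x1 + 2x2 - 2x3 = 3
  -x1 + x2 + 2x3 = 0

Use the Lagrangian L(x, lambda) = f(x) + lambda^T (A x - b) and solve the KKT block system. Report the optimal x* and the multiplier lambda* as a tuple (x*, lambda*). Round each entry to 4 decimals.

Form the Lagrangian:
  L(x, lambda) = (1/2) x^T Q x + c^T x + lambda^T (A x - b)
Stationarity (grad_x L = 0): Q x + c + A^T lambda = 0.
Primal feasibility: A x = b.

This gives the KKT block system:
  [ Q   A^T ] [ x     ]   [-c ]
  [ A    0  ] [ lambda ] = [ b ]

Solving the linear system:
  x*      = (-0.0106, 1.0071, -0.5088)
  lambda* = (-1.6749, 0.364)
  f(x*)   = 1.7491

x* = (-0.0106, 1.0071, -0.5088), lambda* = (-1.6749, 0.364)


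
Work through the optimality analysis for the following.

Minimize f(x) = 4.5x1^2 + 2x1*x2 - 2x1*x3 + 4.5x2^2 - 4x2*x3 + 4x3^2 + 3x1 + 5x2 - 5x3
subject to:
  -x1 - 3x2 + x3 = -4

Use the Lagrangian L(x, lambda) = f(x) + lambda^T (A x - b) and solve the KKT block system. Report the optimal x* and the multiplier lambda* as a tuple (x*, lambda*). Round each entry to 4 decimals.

Form the Lagrangian:
  L(x, lambda) = (1/2) x^T Q x + c^T x + lambda^T (A x - b)
Stationarity (grad_x L = 0): Q x + c + A^T lambda = 0.
Primal feasibility: A x = b.

This gives the KKT block system:
  [ Q   A^T ] [ x     ]   [-c ]
  [ A    0  ] [ lambda ] = [ b ]

Solving the linear system:
  x*      = (0.0866, 1.5546, 0.7505)
  lambda* = (5.3876)
  f(x*)   = 12.9155

x* = (0.0866, 1.5546, 0.7505), lambda* = (5.3876)


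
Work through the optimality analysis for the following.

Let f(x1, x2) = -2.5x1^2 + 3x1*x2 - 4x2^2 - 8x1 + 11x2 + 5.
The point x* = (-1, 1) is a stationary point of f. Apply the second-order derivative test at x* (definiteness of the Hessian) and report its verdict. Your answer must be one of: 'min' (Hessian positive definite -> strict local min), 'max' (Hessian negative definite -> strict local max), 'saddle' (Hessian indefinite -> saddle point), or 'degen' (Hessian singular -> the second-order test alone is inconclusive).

Compute the Hessian H = grad^2 f:
  H = [[-5, 3], [3, -8]]
Verify stationarity: grad f(x*) = H x* + g = (0, 0).
Eigenvalues of H: -9.8541, -3.1459.
Both eigenvalues < 0, so H is negative definite -> x* is a strict local max.

max


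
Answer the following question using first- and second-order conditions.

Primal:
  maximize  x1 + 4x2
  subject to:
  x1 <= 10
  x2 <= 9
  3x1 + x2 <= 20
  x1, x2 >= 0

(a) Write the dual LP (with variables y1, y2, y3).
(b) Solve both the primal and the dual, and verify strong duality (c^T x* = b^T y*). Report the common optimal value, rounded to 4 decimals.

The standard primal-dual pair for 'max c^T x s.t. A x <= b, x >= 0' is:
  Dual:  min b^T y  s.t.  A^T y >= c,  y >= 0.

So the dual LP is:
  minimize  10y1 + 9y2 + 20y3
  subject to:
    y1 + 3y3 >= 1
    y2 + y3 >= 4
    y1, y2, y3 >= 0

Solving the primal: x* = (3.6667, 9).
  primal value c^T x* = 39.6667.
Solving the dual: y* = (0, 3.6667, 0.3333).
  dual value b^T y* = 39.6667.
Strong duality: c^T x* = b^T y*. Confirmed.

39.6667


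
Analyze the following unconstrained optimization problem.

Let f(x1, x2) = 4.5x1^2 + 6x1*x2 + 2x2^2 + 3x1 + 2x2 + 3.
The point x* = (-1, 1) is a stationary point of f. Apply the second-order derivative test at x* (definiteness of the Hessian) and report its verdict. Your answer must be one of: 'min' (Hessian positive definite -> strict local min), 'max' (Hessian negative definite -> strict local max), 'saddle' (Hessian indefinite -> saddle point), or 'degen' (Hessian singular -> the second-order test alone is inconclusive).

Compute the Hessian H = grad^2 f:
  H = [[9, 6], [6, 4]]
Verify stationarity: grad f(x*) = H x* + g = (0, 0).
Eigenvalues of H: 0, 13.
H has a zero eigenvalue (singular; positive semidefinite but not definite), so H is neither positive definite, negative definite, nor indefinite. The second-order test alone is inconclusive -> degen.
(Indeed, f is constant along the null direction of H through x*, so x* is not a strict local extremum.)

degen


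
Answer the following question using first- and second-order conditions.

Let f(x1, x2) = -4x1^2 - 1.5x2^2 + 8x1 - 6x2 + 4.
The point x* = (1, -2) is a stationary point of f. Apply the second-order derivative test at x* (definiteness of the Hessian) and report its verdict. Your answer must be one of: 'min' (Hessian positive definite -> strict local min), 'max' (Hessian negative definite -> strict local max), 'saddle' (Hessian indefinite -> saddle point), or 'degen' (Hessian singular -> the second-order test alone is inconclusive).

Compute the Hessian H = grad^2 f:
  H = [[-8, 0], [0, -3]]
Verify stationarity: grad f(x*) = H x* + g = (0, 0).
Eigenvalues of H: -8, -3.
Both eigenvalues < 0, so H is negative definite -> x* is a strict local max.

max


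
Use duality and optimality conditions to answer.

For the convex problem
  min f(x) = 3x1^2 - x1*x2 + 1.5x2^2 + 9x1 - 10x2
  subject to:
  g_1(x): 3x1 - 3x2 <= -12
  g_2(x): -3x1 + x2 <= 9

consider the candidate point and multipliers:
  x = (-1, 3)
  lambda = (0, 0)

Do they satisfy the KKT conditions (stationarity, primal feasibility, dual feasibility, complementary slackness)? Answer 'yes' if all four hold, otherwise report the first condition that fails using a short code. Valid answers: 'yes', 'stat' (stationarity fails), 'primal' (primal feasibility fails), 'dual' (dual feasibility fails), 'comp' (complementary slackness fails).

Gradient of f: grad f(x) = Q x + c = (0, 0)
Constraint values g_i(x) = a_i^T x - b_i:
  g_1((-1, 3)) = 0
  g_2((-1, 3)) = -3
Stationarity residual: grad f(x) + sum_i lambda_i a_i = (0, 0)
  -> stationarity OK
Primal feasibility (all g_i <= 0): OK
Dual feasibility (all lambda_i >= 0): OK
Complementary slackness (lambda_i * g_i(x) = 0 for all i): OK

Verdict: yes, KKT holds.

yes


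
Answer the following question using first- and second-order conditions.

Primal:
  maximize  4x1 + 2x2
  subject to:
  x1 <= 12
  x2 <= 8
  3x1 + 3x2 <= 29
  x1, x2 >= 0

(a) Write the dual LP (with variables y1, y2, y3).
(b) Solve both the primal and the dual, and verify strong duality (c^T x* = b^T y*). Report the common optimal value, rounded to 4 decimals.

The standard primal-dual pair for 'max c^T x s.t. A x <= b, x >= 0' is:
  Dual:  min b^T y  s.t.  A^T y >= c,  y >= 0.

So the dual LP is:
  minimize  12y1 + 8y2 + 29y3
  subject to:
    y1 + 3y3 >= 4
    y2 + 3y3 >= 2
    y1, y2, y3 >= 0

Solving the primal: x* = (9.6667, 0).
  primal value c^T x* = 38.6667.
Solving the dual: y* = (0, 0, 1.3333).
  dual value b^T y* = 38.6667.
Strong duality: c^T x* = b^T y*. Confirmed.

38.6667


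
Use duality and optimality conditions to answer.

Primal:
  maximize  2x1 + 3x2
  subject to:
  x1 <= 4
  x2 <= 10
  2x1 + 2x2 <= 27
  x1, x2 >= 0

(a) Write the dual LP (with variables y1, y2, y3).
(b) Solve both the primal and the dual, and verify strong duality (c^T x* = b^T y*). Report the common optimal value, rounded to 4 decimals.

The standard primal-dual pair for 'max c^T x s.t. A x <= b, x >= 0' is:
  Dual:  min b^T y  s.t.  A^T y >= c,  y >= 0.

So the dual LP is:
  minimize  4y1 + 10y2 + 27y3
  subject to:
    y1 + 2y3 >= 2
    y2 + 2y3 >= 3
    y1, y2, y3 >= 0

Solving the primal: x* = (3.5, 10).
  primal value c^T x* = 37.
Solving the dual: y* = (0, 1, 1).
  dual value b^T y* = 37.
Strong duality: c^T x* = b^T y*. Confirmed.

37


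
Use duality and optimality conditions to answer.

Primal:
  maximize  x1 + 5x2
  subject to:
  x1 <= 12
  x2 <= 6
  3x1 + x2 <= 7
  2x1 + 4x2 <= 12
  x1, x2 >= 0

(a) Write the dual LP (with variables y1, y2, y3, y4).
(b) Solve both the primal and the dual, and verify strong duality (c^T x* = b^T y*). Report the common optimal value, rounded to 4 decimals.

The standard primal-dual pair for 'max c^T x s.t. A x <= b, x >= 0' is:
  Dual:  min b^T y  s.t.  A^T y >= c,  y >= 0.

So the dual LP is:
  minimize  12y1 + 6y2 + 7y3 + 12y4
  subject to:
    y1 + 3y3 + 2y4 >= 1
    y2 + y3 + 4y4 >= 5
    y1, y2, y3, y4 >= 0

Solving the primal: x* = (0, 3).
  primal value c^T x* = 15.
Solving the dual: y* = (0, 0, 0, 1.25).
  dual value b^T y* = 15.
Strong duality: c^T x* = b^T y*. Confirmed.

15


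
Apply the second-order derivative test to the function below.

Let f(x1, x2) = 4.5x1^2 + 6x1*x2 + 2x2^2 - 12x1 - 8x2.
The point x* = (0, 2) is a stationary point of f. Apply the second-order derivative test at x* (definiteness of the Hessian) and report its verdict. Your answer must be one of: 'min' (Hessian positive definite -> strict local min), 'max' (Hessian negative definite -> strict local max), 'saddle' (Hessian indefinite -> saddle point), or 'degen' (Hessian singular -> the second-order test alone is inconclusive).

Compute the Hessian H = grad^2 f:
  H = [[9, 6], [6, 4]]
Verify stationarity: grad f(x*) = H x* + g = (0, 0).
Eigenvalues of H: 0, 13.
H has a zero eigenvalue (singular; positive semidefinite but not definite), so H is neither positive definite, negative definite, nor indefinite. The second-order test alone is inconclusive -> degen.
(Indeed, f is constant along the null direction of H through x*, so x* is not a strict local extremum.)

degen


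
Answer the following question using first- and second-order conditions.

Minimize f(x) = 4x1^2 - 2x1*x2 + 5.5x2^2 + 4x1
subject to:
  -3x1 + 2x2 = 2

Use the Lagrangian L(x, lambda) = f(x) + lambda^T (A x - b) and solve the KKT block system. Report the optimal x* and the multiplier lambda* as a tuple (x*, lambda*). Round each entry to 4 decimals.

Form the Lagrangian:
  L(x, lambda) = (1/2) x^T Q x + c^T x + lambda^T (A x - b)
Stationarity (grad_x L = 0): Q x + c + A^T lambda = 0.
Primal feasibility: A x = b.

This gives the KKT block system:
  [ Q   A^T ] [ x     ]   [-c ]
  [ A    0  ] [ lambda ] = [ b ]

Solving the linear system:
  x*      = (-0.6916, -0.0374)
  lambda* = (-0.486)
  f(x*)   = -0.8972

x* = (-0.6916, -0.0374), lambda* = (-0.486)


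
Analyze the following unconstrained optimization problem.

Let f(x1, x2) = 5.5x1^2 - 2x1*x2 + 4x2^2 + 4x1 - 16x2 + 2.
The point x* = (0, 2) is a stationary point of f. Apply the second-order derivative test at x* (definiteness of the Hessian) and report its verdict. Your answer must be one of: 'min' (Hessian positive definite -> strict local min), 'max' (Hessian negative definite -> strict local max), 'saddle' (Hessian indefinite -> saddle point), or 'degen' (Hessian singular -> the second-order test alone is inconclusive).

Compute the Hessian H = grad^2 f:
  H = [[11, -2], [-2, 8]]
Verify stationarity: grad f(x*) = H x* + g = (0, 0).
Eigenvalues of H: 7, 12.
Both eigenvalues > 0, so H is positive definite -> x* is a strict local min.

min


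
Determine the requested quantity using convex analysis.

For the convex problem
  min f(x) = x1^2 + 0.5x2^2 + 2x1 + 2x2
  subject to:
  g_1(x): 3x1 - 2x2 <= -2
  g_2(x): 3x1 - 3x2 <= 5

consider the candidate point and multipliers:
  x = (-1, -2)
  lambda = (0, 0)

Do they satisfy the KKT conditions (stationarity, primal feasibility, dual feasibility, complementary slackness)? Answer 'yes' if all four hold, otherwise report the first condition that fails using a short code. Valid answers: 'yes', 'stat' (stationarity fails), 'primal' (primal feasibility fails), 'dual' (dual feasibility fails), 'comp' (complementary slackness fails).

Gradient of f: grad f(x) = Q x + c = (0, 0)
Constraint values g_i(x) = a_i^T x - b_i:
  g_1((-1, -2)) = 3
  g_2((-1, -2)) = -2
Stationarity residual: grad f(x) + sum_i lambda_i a_i = (0, 0)
  -> stationarity OK
Primal feasibility (all g_i <= 0): FAILS
Dual feasibility (all lambda_i >= 0): OK
Complementary slackness (lambda_i * g_i(x) = 0 for all i): OK

Verdict: the first failing condition is primal_feasibility -> primal.

primal


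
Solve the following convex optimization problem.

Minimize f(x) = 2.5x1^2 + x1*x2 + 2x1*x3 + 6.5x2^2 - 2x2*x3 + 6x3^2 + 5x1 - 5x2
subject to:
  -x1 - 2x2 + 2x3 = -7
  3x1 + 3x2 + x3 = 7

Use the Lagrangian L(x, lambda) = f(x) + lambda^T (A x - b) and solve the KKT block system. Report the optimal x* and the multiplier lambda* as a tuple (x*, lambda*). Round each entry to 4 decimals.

Form the Lagrangian:
  L(x, lambda) = (1/2) x^T Q x + c^T x + lambda^T (A x - b)
Stationarity (grad_x L = 0): Q x + c + A^T lambda = 0.
Primal feasibility: A x = b.

This gives the KKT block system:
  [ Q   A^T ] [ x     ]   [-c ]
  [ A    0  ] [ lambda ] = [ b ]

Solving the linear system:
  x*      = (1.2613, 1.5213, -1.348)
  lambda* = (8.6028, -0.5097)
  f(x*)   = 31.2439

x* = (1.2613, 1.5213, -1.348), lambda* = (8.6028, -0.5097)


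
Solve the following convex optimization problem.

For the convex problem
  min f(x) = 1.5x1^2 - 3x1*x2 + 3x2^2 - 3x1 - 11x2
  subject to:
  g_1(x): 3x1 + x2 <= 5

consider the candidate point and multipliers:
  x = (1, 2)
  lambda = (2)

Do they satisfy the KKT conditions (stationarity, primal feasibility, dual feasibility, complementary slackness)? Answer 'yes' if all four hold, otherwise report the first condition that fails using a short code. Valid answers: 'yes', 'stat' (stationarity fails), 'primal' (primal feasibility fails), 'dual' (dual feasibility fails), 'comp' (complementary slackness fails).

Gradient of f: grad f(x) = Q x + c = (-6, -2)
Constraint values g_i(x) = a_i^T x - b_i:
  g_1((1, 2)) = 0
Stationarity residual: grad f(x) + sum_i lambda_i a_i = (0, 0)
  -> stationarity OK
Primal feasibility (all g_i <= 0): OK
Dual feasibility (all lambda_i >= 0): OK
Complementary slackness (lambda_i * g_i(x) = 0 for all i): OK

Verdict: yes, KKT holds.

yes


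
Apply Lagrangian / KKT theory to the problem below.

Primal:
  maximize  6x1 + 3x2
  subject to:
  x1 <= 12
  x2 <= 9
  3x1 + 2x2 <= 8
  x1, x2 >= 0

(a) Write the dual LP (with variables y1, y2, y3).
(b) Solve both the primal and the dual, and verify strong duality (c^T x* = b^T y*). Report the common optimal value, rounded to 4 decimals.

The standard primal-dual pair for 'max c^T x s.t. A x <= b, x >= 0' is:
  Dual:  min b^T y  s.t.  A^T y >= c,  y >= 0.

So the dual LP is:
  minimize  12y1 + 9y2 + 8y3
  subject to:
    y1 + 3y3 >= 6
    y2 + 2y3 >= 3
    y1, y2, y3 >= 0

Solving the primal: x* = (2.6667, 0).
  primal value c^T x* = 16.
Solving the dual: y* = (0, 0, 2).
  dual value b^T y* = 16.
Strong duality: c^T x* = b^T y*. Confirmed.

16


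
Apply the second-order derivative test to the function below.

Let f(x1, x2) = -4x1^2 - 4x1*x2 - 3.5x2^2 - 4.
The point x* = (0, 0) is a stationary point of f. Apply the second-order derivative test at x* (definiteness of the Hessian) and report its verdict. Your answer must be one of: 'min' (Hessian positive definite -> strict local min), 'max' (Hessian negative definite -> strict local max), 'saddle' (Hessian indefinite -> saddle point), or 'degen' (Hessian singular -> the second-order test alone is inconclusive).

Compute the Hessian H = grad^2 f:
  H = [[-8, -4], [-4, -7]]
Verify stationarity: grad f(x*) = H x* + g = (0, 0).
Eigenvalues of H: -11.5311, -3.4689.
Both eigenvalues < 0, so H is negative definite -> x* is a strict local max.

max


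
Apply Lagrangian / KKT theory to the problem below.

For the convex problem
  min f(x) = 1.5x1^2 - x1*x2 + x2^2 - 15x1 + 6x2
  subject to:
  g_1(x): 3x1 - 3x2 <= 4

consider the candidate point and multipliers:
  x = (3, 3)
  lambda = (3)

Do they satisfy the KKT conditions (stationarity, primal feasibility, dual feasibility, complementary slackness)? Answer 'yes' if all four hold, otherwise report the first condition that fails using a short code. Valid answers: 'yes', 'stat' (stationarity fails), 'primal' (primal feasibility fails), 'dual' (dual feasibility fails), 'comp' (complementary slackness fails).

Gradient of f: grad f(x) = Q x + c = (-9, 9)
Constraint values g_i(x) = a_i^T x - b_i:
  g_1((3, 3)) = -4
Stationarity residual: grad f(x) + sum_i lambda_i a_i = (0, 0)
  -> stationarity OK
Primal feasibility (all g_i <= 0): OK
Dual feasibility (all lambda_i >= 0): OK
Complementary slackness (lambda_i * g_i(x) = 0 for all i): FAILS

Verdict: the first failing condition is complementary_slackness -> comp.

comp
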